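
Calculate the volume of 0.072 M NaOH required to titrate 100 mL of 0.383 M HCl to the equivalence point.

At equivalence: moles acid = moles base. moles HCl = 0.383 × 100/1000 = 0.0383 mol. V_base = moles / 0.072 × 1000 = 531.9 mL.

V_{base} = 531.9 mL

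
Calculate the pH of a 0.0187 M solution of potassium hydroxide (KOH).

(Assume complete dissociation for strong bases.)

[OH⁻] = 0.0187 M for strong base. pOH = -log[OH⁻] = 1.73, pH = 14 - pOH

pH = 12.27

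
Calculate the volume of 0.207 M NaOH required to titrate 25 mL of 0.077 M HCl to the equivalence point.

At equivalence: moles acid = moles base. moles HCl = 0.077 × 25/1000 = 0.001925 mol. V_base = moles / 0.207 × 1000 = 9.3 mL.

V_{base} = 9.3 mL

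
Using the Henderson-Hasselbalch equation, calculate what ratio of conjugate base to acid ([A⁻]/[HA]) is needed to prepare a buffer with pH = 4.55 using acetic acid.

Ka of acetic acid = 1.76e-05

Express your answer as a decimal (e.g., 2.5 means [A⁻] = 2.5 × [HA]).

pKa = -log(1.76e-05) = 4.7545. pH = pKa + log([A⁻]/[HA]), so log([A⁻]/[HA]) = pH − pKa = 4.55 − 4.7545 = -0.2045. [A⁻]/[HA] = 10^(-0.2045) = 0.624

[A⁻]/[HA] = 0.624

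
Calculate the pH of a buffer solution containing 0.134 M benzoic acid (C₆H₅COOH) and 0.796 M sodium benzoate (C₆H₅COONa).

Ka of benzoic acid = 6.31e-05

pKa = -log(6.31e-05) = 4.20. pH = pKa + log([A⁻]/[HA]) = 4.20 + log(0.796/0.134)

pH = 4.97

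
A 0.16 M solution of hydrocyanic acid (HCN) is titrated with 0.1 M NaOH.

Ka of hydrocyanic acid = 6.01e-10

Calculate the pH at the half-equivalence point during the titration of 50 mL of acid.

At half-equivalence [HA] = [A⁻], so Henderson-Hasselbalch gives pH = pKa = -log(6.01e-10) = 9.22.

pH = pKa = 9.22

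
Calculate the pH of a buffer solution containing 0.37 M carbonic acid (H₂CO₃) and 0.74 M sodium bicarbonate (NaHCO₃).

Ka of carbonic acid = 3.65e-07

pKa = -log(3.65e-07) = 6.44. pH = pKa + log([A⁻]/[HA]) = 6.44 + log(0.74/0.37)

pH = 6.74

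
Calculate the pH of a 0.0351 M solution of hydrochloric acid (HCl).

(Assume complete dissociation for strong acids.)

[H⁺] = 0.0351 M for strong acid. pH = -log[H⁺] = -log(0.0351)

pH = 1.45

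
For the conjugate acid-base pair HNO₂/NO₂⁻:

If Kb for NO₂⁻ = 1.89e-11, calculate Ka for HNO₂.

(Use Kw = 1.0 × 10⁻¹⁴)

For a conjugate pair Ka × Kb = Kw, so Ka = Kw/Kb = 1.0 × 10⁻¹⁴ / 1.89e-11 = 5.29e-04.

K_a = 5.29e-04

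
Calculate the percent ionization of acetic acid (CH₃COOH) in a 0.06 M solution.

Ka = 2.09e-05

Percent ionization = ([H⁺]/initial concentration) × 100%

Using Ka equilibrium: x² + Ka×x - Ka×C = 0. Solving: [H⁺] = 1.1094e-03. Percent = (1.1094e-03/0.06) × 100

Percent ionization = 1.85%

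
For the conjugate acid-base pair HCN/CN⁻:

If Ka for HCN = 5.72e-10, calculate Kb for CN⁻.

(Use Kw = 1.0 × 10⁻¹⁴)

For a conjugate pair Ka × Kb = Kw, so Kb = Kw/Ka = 1.0 × 10⁻¹⁴ / 5.72e-10 = 1.75e-05.

K_b = 1.75e-05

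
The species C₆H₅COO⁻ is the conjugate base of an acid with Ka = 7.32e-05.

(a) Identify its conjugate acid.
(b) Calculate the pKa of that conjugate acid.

(a) The conjugate acid is formed by adding one H⁺ to C₆H₅COO⁻, giving C₆H₅COOH. (b) pKa = -log(Ka) = -log(7.32e-05) = 4.14.

Conjugate acid: C₆H₅COOH; pK_a = 4.14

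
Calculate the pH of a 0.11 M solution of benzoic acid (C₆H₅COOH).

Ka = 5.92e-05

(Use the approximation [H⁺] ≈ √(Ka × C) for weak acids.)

[H⁺] = √(Ka × C) = √(5.92e-05 × 0.11) = 2.5519e-03. pH = -log(2.5519e-03)

pH = 2.59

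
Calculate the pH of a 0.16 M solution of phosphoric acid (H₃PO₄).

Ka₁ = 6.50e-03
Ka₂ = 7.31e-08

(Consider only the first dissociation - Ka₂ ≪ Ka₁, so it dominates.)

First dissociation dominates. From Ka₁ = [H⁺][HA⁻]/[H₂A], x² + Ka₁·x − Ka₁·C = 0 with C = 0.16 M and Ka₁ = 6.50e-03. Solving: [H⁺] = (−Ka₁ + √(Ka₁² + 4·Ka₁·C)) / 2 = 2.9162e-02 M. pH = -log(2.9162e-02) = 1.54.

pH = 1.54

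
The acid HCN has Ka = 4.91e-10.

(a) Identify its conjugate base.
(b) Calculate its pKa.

(a) The conjugate base is formed by removing one H⁺ from HCN, giving CN⁻. (b) pKa = -log(Ka) = -log(4.91e-10) = 9.31.

Conjugate base: CN⁻; pK_a = 9.31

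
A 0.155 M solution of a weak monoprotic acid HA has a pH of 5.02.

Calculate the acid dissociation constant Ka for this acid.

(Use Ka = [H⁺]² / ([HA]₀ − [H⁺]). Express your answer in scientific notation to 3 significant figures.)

[H⁺] = 10^(−pH) = 10^(−5.02) = 9.550e-06 M. For HA ⇌ H⁺ + A⁻, Ka = [H⁺][A⁻]/[HA] = [H⁺]² / ([HA]₀ − [H⁺]) = (9.550e-06)² / (0.155 − 9.550e-06) = 5.88e-10.

K_a = 5.88e-10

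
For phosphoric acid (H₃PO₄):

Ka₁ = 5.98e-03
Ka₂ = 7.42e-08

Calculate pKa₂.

pKa₂ = -log(Ka₂) = -log(7.42e-08) = 7.13.

pK_{a2} = 7.13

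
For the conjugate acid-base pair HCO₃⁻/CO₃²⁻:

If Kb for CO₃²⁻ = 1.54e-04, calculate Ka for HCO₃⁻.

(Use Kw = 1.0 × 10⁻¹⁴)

For a conjugate pair Ka × Kb = Kw, so Ka = Kw/Kb = 1.0 × 10⁻¹⁴ / 1.54e-04 = 6.49e-11.

K_a = 6.49e-11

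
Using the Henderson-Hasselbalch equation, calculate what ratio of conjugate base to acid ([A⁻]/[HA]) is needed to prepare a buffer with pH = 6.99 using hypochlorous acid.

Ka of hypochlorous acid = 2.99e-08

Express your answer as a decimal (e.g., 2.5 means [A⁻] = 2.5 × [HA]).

pKa = -log(2.99e-08) = 7.5243. pH = pKa + log([A⁻]/[HA]), so log([A⁻]/[HA]) = pH − pKa = 6.99 − 7.5243 = -0.5343. [A⁻]/[HA] = 10^(-0.5343) = 0.292

[A⁻]/[HA] = 0.292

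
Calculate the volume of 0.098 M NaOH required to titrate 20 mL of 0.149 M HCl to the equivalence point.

At equivalence: moles acid = moles base. moles HCl = 0.149 × 20/1000 = 0.00298 mol. V_base = moles / 0.098 × 1000 = 30.4 mL.

V_{base} = 30.4 mL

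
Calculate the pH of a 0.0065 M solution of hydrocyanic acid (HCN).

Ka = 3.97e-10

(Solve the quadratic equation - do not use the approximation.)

x² + Ka×x - Ka×C = 0. Using quadratic formula: [H⁺] = 1.6062e-06

pH = 5.79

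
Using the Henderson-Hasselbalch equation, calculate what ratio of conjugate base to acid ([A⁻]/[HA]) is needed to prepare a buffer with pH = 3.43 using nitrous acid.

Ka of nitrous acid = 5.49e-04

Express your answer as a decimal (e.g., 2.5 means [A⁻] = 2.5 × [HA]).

pKa = -log(5.49e-04) = 3.2604. pH = pKa + log([A⁻]/[HA]), so log([A⁻]/[HA]) = pH − pKa = 3.43 − 3.2604 = 0.1696. [A⁻]/[HA] = 10^(0.1696) = 1.48

[A⁻]/[HA] = 1.48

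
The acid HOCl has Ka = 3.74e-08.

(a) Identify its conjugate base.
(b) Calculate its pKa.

(a) The conjugate base is formed by removing one H⁺ from HOCl, giving OCl⁻. (b) pKa = -log(Ka) = -log(3.74e-08) = 7.43.

Conjugate base: OCl⁻; pK_a = 7.43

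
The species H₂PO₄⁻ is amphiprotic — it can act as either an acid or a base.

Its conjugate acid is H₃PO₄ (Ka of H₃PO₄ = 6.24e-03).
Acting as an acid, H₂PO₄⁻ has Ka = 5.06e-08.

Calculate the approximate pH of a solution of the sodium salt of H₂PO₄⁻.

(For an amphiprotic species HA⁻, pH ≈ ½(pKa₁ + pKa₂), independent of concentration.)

pKa₁ = -log(6.24e-03) = 2.20; pKa₂ = -log(5.06e-08) = 7.30. For an amphiprotic species, pH ≈ ½(pKa₁ + pKa₂) = ½(2.20 + 7.30) = 4.75.

pH = 4.75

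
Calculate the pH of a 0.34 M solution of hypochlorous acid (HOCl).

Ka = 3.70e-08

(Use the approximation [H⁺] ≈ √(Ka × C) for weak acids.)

[H⁺] = √(Ka × C) = √(3.70e-08 × 0.34) = 1.1216e-04. pH = -log(1.1216e-04)

pH = 3.95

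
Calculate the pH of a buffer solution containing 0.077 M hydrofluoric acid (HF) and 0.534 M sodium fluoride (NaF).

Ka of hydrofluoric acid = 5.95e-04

pKa = -log(5.95e-04) = 3.23. pH = pKa + log([A⁻]/[HA]) = 3.23 + log(0.534/0.077)

pH = 4.07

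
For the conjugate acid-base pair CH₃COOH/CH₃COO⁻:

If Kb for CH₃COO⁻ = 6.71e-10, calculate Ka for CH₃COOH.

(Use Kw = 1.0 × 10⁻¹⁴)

For a conjugate pair Ka × Kb = Kw, so Ka = Kw/Kb = 1.0 × 10⁻¹⁴ / 6.71e-10 = 1.49e-05.

K_a = 1.49e-05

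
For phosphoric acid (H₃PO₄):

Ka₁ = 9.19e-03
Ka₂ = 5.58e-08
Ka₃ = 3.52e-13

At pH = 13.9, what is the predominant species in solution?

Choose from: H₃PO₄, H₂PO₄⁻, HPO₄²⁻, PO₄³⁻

pKa₁ = 2.04, pKa₂ = 7.25, pKa₃ = 12.45. For a polyprotic acid the predominant species crosses at each pKa: below pKa_n the protonated form dominates, above it the deprotonated form does. At pH = 13.9, the predominant species is PO₄³⁻.

PO₄³⁻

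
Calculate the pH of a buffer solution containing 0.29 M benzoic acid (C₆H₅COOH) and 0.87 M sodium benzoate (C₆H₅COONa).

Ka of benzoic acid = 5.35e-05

pKa = -log(5.35e-05) = 4.27. pH = pKa + log([A⁻]/[HA]) = 4.27 + log(0.87/0.29)

pH = 4.75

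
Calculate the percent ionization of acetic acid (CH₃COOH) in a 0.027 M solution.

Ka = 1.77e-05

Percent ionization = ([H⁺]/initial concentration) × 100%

Using Ka equilibrium: x² + Ka×x - Ka×C = 0. Solving: [H⁺] = 6.8251e-04. Percent = (6.8251e-04/0.027) × 100

Percent ionization = 2.53%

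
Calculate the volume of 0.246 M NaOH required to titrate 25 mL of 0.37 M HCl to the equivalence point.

At equivalence: moles acid = moles base. moles HCl = 0.37 × 25/1000 = 0.00925 mol. V_base = moles / 0.246 × 1000 = 37.6 mL.

V_{base} = 37.6 mL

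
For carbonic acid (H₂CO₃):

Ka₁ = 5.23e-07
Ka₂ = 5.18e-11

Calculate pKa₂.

pKa₂ = -log(Ka₂) = -log(5.18e-11) = 10.29.

pK_{a2} = 10.29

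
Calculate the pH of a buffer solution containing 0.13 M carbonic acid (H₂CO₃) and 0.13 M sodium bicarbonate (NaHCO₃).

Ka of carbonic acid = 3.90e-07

pKa = -log(3.90e-07) = 6.41. pH = pKa + log([A⁻]/[HA]) = 6.41 + log(0.13/0.13)

pH = 6.41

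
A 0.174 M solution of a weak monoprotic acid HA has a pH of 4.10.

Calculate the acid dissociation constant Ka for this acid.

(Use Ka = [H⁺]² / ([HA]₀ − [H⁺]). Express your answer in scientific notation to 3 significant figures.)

[H⁺] = 10^(−pH) = 10^(−4.10) = 7.943e-05 M. For HA ⇌ H⁺ + A⁻, Ka = [H⁺][A⁻]/[HA] = [H⁺]² / ([HA]₀ − [H⁺]) = (7.943e-05)² / (0.174 − 7.943e-05) = 3.63e-08.

K_a = 3.63e-08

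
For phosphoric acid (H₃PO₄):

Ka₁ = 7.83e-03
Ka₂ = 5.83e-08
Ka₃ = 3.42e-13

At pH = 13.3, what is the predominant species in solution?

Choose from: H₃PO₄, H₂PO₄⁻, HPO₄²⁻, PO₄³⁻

pKa₁ = 2.11, pKa₂ = 7.23, pKa₃ = 12.47. For a polyprotic acid the predominant species crosses at each pKa: below pKa_n the protonated form dominates, above it the deprotonated form does. At pH = 13.3, the predominant species is PO₄³⁻.

PO₄³⁻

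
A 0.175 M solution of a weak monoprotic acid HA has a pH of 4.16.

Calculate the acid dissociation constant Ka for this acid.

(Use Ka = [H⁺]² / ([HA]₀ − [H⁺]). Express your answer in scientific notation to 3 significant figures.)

[H⁺] = 10^(−pH) = 10^(−4.16) = 6.918e-05 M. For HA ⇌ H⁺ + A⁻, Ka = [H⁺][A⁻]/[HA] = [H⁺]² / ([HA]₀ − [H⁺]) = (6.918e-05)² / (0.175 − 6.918e-05) = 2.74e-08.

K_a = 2.74e-08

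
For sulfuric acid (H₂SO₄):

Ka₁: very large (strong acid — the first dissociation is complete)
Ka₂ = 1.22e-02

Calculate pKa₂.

pKa₂ = -log(Ka₂) = -log(1.22e-02) = 1.91.

pK_{a2} = 1.91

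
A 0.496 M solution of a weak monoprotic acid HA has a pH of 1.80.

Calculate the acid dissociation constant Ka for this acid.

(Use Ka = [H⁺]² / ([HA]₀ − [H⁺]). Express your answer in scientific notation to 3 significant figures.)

[H⁺] = 10^(−pH) = 10^(−1.80) = 1.585e-02 M. For HA ⇌ H⁺ + A⁻, Ka = [H⁺][A⁻]/[HA] = [H⁺]² / ([HA]₀ − [H⁺]) = (1.585e-02)² / (0.496 − 1.585e-02) = 5.23e-04.

K_a = 5.23e-04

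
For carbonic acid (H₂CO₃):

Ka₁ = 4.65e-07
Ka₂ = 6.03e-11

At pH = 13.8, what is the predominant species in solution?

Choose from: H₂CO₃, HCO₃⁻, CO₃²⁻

pKa₁ = 6.33, pKa₂ = 10.22. For a polyprotic acid the predominant species crosses at each pKa: below pKa_n the protonated form dominates, above it the deprotonated form does. At pH = 13.8, the predominant species is CO₃²⁻.

CO₃²⁻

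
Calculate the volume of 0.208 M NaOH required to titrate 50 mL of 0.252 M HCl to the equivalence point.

At equivalence: moles acid = moles base. moles HCl = 0.252 × 50/1000 = 0.0126 mol. V_base = moles / 0.208 × 1000 = 60.6 mL.

V_{base} = 60.6 mL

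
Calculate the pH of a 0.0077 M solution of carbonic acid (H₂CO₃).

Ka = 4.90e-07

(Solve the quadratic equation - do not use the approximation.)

x² + Ka×x - Ka×C = 0. Using quadratic formula: [H⁺] = 6.1180e-05

pH = 4.21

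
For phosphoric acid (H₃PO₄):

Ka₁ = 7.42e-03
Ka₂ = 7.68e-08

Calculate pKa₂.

pKa₂ = -log(Ka₂) = -log(7.68e-08) = 7.11.

pK_{a2} = 7.11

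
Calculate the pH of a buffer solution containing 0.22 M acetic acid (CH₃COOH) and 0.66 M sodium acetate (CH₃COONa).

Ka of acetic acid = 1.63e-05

pKa = -log(1.63e-05) = 4.79. pH = pKa + log([A⁻]/[HA]) = 4.79 + log(0.66/0.22)

pH = 5.26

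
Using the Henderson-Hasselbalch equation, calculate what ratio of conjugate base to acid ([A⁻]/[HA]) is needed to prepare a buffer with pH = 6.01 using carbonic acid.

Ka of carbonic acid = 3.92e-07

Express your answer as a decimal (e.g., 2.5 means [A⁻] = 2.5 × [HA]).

pKa = -log(3.92e-07) = 6.4067. pH = pKa + log([A⁻]/[HA]), so log([A⁻]/[HA]) = pH − pKa = 6.01 − 6.4067 = -0.3967. [A⁻]/[HA] = 10^(-0.3967) = 0.401

[A⁻]/[HA] = 0.401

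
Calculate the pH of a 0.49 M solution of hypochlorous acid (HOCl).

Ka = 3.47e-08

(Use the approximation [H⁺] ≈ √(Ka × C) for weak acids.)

[H⁺] = √(Ka × C) = √(3.47e-08 × 0.49) = 1.3040e-04. pH = -log(1.3040e-04)

pH = 3.88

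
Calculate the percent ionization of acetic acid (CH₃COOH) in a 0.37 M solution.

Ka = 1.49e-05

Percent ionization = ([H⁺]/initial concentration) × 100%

Using Ka equilibrium: x² + Ka×x - Ka×C = 0. Solving: [H⁺] = 2.3405e-03. Percent = (2.3405e-03/0.37) × 100

Percent ionization = 0.633%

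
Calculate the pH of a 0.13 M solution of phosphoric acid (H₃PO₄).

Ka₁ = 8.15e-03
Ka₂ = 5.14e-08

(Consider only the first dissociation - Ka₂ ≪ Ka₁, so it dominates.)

First dissociation dominates. From Ka₁ = [H⁺][HA⁻]/[H₂A], x² + Ka₁·x − Ka₁·C = 0 with C = 0.13 M and Ka₁ = 8.15e-03. Solving: [H⁺] = (−Ka₁ + √(Ka₁² + 4·Ka₁·C)) / 2 = 2.8729e-02 M. pH = -log(2.8729e-02) = 1.54.

pH = 1.54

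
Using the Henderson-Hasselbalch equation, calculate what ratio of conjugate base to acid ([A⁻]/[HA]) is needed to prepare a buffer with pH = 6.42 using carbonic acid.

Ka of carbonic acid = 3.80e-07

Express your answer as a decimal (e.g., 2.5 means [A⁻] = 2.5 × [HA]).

pKa = -log(3.80e-07) = 6.4202. pH = pKa + log([A⁻]/[HA]), so log([A⁻]/[HA]) = pH − pKa = 6.42 − 6.4202 = -0.0002. [A⁻]/[HA] = 10^(-0.0002) = 1.00

[A⁻]/[HA] = 1.00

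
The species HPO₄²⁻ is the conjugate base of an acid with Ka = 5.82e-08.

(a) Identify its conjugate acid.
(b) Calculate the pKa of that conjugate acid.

(a) The conjugate acid is formed by adding one H⁺ to HPO₄²⁻, giving H₂PO₄⁻. (b) pKa = -log(Ka) = -log(5.82e-08) = 7.24.

Conjugate acid: H₂PO₄⁻; pK_a = 7.24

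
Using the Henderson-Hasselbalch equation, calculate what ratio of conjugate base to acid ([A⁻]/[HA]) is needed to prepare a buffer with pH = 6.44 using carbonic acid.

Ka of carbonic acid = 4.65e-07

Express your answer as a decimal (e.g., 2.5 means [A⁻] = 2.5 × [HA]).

pKa = -log(4.65e-07) = 6.3325. pH = pKa + log([A⁻]/[HA]), so log([A⁻]/[HA]) = pH − pKa = 6.44 − 6.3325 = 0.1075. [A⁻]/[HA] = 10^(0.1075) = 1.28

[A⁻]/[HA] = 1.28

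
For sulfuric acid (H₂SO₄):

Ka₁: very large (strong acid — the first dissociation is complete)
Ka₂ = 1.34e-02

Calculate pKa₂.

pKa₂ = -log(Ka₂) = -log(1.34e-02) = 1.87.

pK_{a2} = 1.87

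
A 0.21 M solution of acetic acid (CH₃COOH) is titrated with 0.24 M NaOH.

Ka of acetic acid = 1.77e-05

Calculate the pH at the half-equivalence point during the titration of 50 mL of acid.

At half-equivalence [HA] = [A⁻], so Henderson-Hasselbalch gives pH = pKa = -log(1.77e-05) = 4.75.

pH = pKa = 4.75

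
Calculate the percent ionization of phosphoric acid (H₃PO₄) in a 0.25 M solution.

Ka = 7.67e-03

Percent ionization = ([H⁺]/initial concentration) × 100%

Using Ka equilibrium: x² + Ka×x - Ka×C = 0. Solving: [H⁺] = 4.0122e-02. Percent = (4.0122e-02/0.25) × 100

Percent ionization = 16%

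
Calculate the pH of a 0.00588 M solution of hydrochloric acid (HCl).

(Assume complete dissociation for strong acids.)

[H⁺] = 0.00588 M for strong acid. pH = -log[H⁺] = -log(0.00588)

pH = 2.23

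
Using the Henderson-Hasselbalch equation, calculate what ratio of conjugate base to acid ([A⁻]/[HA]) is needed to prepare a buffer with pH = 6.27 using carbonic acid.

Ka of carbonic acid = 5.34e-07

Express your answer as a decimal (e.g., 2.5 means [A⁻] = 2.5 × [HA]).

pKa = -log(5.34e-07) = 6.2725. pH = pKa + log([A⁻]/[HA]), so log([A⁻]/[HA]) = pH − pKa = 6.27 − 6.2725 = -0.0025. [A⁻]/[HA] = 10^(-0.0025) = 0.994

[A⁻]/[HA] = 0.994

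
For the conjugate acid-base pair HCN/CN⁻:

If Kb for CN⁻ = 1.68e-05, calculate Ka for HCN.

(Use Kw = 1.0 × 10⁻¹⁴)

For a conjugate pair Ka × Kb = Kw, so Ka = Kw/Kb = 1.0 × 10⁻¹⁴ / 1.68e-05 = 5.95e-10.

K_a = 5.95e-10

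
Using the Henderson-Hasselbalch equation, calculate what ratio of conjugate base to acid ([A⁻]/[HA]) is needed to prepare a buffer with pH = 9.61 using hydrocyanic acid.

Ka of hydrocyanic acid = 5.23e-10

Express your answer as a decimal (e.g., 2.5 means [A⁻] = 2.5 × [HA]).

pKa = -log(5.23e-10) = 9.2815. pH = pKa + log([A⁻]/[HA]), so log([A⁻]/[HA]) = pH − pKa = 9.61 − 9.2815 = 0.3285. [A⁻]/[HA] = 10^(0.3285) = 2.13

[A⁻]/[HA] = 2.13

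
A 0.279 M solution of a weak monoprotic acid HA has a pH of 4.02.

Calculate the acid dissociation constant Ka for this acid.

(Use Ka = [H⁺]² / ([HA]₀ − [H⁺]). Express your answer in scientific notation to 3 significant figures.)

[H⁺] = 10^(−pH) = 10^(−4.02) = 9.550e-05 M. For HA ⇌ H⁺ + A⁻, Ka = [H⁺][A⁻]/[HA] = [H⁺]² / ([HA]₀ − [H⁺]) = (9.550e-05)² / (0.279 − 9.550e-05) = 3.27e-08.

K_a = 3.27e-08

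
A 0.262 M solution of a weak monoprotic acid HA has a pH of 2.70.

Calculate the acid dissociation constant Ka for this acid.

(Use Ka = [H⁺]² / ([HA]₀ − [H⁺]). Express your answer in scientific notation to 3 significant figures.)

[H⁺] = 10^(−pH) = 10^(−2.70) = 1.995e-03 M. For HA ⇌ H⁺ + A⁻, Ka = [H⁺][A⁻]/[HA] = [H⁺]² / ([HA]₀ − [H⁺]) = (1.995e-03)² / (0.262 − 1.995e-03) = 1.53e-05.

K_a = 1.53e-05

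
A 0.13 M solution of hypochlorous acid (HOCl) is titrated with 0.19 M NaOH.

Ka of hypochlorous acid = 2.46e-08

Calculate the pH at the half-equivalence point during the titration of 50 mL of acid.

At half-equivalence [HA] = [A⁻], so Henderson-Hasselbalch gives pH = pKa = -log(2.46e-08) = 7.61.

pH = pKa = 7.61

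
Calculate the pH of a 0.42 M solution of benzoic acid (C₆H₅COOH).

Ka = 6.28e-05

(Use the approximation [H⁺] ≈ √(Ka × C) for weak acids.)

[H⁺] = √(Ka × C) = √(6.28e-05 × 0.42) = 5.1358e-03. pH = -log(5.1358e-03)

pH = 2.29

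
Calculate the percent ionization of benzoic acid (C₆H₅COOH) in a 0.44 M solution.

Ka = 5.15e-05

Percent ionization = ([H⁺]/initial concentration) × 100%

Using Ka equilibrium: x² + Ka×x - Ka×C = 0. Solving: [H⁺] = 4.7346e-03. Percent = (4.7346e-03/0.44) × 100

Percent ionization = 1.08%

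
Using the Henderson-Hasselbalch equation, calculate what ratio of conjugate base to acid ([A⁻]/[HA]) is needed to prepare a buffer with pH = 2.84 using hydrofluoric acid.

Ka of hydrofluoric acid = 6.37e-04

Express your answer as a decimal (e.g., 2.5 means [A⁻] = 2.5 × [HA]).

pKa = -log(6.37e-04) = 3.1959. pH = pKa + log([A⁻]/[HA]), so log([A⁻]/[HA]) = pH − pKa = 2.84 − 3.1959 = -0.3559. [A⁻]/[HA] = 10^(-0.3559) = 0.441

[A⁻]/[HA] = 0.441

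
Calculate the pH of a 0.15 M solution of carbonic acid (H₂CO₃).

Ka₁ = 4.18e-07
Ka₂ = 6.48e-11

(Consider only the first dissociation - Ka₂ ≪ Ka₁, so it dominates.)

First dissociation dominates. From Ka₁ = [H⁺][HA⁻]/[H₂A], x² + Ka₁·x − Ka₁·C = 0 with C = 0.15 M and Ka₁ = 4.18e-07. Solving: [H⁺] = (−Ka₁ + √(Ka₁² + 4·Ka₁·C)) / 2 = 2.5019e-04 M. pH = -log(2.5019e-04) = 3.60.

pH = 3.60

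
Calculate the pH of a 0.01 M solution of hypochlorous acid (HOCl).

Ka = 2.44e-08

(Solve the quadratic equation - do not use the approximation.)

x² + Ka×x - Ka×C = 0. Using quadratic formula: [H⁺] = 1.5608e-05

pH = 4.81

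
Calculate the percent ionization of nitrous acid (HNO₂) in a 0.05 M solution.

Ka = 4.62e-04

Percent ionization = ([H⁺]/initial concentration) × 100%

Using Ka equilibrium: x² + Ka×x - Ka×C = 0. Solving: [H⁺] = 4.5808e-03. Percent = (4.5808e-03/0.05) × 100

Percent ionization = 9.16%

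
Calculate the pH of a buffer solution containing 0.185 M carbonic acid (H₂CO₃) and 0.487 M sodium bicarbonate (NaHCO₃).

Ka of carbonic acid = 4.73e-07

pKa = -log(4.73e-07) = 6.33. pH = pKa + log([A⁻]/[HA]) = 6.33 + log(0.487/0.185)

pH = 6.75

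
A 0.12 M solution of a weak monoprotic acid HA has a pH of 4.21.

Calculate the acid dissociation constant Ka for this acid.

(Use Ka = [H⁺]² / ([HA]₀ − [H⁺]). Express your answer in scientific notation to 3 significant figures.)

[H⁺] = 10^(−pH) = 10^(−4.21) = 6.166e-05 M. For HA ⇌ H⁺ + A⁻, Ka = [H⁺][A⁻]/[HA] = [H⁺]² / ([HA]₀ − [H⁺]) = (6.166e-05)² / (0.12 − 6.166e-05) = 3.17e-08.

K_a = 3.17e-08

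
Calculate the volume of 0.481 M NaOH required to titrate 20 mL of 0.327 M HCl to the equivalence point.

At equivalence: moles acid = moles base. moles HCl = 0.327 × 20/1000 = 0.00654 mol. V_base = moles / 0.481 × 1000 = 13.6 mL.

V_{base} = 13.6 mL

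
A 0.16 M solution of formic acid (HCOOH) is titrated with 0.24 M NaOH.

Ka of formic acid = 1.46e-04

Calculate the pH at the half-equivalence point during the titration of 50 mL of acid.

At half-equivalence [HA] = [A⁻], so Henderson-Hasselbalch gives pH = pKa = -log(1.46e-04) = 3.84.

pH = pKa = 3.84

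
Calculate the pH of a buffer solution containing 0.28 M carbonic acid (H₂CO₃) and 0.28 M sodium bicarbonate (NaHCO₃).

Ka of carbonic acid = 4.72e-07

pKa = -log(4.72e-07) = 6.33. pH = pKa + log([A⁻]/[HA]) = 6.33 + log(0.28/0.28)

pH = 6.33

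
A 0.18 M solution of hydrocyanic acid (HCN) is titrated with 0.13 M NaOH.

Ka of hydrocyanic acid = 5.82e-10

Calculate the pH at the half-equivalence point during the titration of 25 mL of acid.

At half-equivalence [HA] = [A⁻], so Henderson-Hasselbalch gives pH = pKa = -log(5.82e-10) = 9.24.

pH = pKa = 9.24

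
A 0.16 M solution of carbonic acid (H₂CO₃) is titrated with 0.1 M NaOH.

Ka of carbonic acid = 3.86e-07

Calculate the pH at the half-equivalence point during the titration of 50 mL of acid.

At half-equivalence [HA] = [A⁻], so Henderson-Hasselbalch gives pH = pKa = -log(3.86e-07) = 6.41.

pH = pKa = 6.41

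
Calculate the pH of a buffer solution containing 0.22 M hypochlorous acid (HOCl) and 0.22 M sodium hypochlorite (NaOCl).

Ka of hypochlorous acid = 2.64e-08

pKa = -log(2.64e-08) = 7.58. pH = pKa + log([A⁻]/[HA]) = 7.58 + log(0.22/0.22)

pH = 7.58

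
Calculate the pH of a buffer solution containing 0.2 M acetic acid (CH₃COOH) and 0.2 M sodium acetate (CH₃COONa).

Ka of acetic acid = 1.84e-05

pKa = -log(1.84e-05) = 4.74. pH = pKa + log([A⁻]/[HA]) = 4.74 + log(0.2/0.2)

pH = 4.74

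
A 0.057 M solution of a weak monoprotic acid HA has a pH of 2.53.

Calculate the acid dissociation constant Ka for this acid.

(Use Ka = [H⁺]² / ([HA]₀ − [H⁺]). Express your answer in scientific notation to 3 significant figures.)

[H⁺] = 10^(−pH) = 10^(−2.53) = 2.951e-03 M. For HA ⇌ H⁺ + A⁻, Ka = [H⁺][A⁻]/[HA] = [H⁺]² / ([HA]₀ − [H⁺]) = (2.951e-03)² / (0.057 − 2.951e-03) = 1.61e-04.

K_a = 1.61e-04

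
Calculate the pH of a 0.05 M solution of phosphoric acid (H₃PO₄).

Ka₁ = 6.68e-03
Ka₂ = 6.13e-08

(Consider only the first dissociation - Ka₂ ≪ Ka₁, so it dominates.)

First dissociation dominates. From Ka₁ = [H⁺][HA⁻]/[H₂A], x² + Ka₁·x − Ka₁·C = 0 with C = 0.05 M and Ka₁ = 6.68e-03. Solving: [H⁺] = (−Ka₁ + √(Ka₁² + 4·Ka₁·C)) / 2 = 1.5238e-02 M. pH = -log(1.5238e-02) = 1.82.

pH = 1.82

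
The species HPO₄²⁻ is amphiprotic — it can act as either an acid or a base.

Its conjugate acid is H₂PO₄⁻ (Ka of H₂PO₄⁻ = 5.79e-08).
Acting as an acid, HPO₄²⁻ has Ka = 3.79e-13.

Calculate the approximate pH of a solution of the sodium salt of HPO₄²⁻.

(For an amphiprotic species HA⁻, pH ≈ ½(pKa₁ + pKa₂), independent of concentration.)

pKa₁ = -log(5.79e-08) = 7.24; pKa₂ = -log(3.79e-13) = 12.42. For an amphiprotic species, pH ≈ ½(pKa₁ + pKa₂) = ½(7.24 + 12.42) = 9.83.

pH = 9.83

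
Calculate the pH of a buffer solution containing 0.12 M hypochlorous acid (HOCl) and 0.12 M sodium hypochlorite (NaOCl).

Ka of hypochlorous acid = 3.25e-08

pKa = -log(3.25e-08) = 7.49. pH = pKa + log([A⁻]/[HA]) = 7.49 + log(0.12/0.12)

pH = 7.49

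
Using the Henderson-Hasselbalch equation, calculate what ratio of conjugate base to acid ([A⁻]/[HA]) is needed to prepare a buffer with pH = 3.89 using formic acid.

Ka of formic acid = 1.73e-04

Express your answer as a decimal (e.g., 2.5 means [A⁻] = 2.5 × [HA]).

pKa = -log(1.73e-04) = 3.7620. pH = pKa + log([A⁻]/[HA]), so log([A⁻]/[HA]) = pH − pKa = 3.89 − 3.7620 = 0.1280. [A⁻]/[HA] = 10^(0.1280) = 1.34

[A⁻]/[HA] = 1.34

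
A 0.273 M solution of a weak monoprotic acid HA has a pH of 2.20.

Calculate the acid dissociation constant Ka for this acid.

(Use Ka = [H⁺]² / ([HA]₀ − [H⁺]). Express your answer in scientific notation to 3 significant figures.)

[H⁺] = 10^(−pH) = 10^(−2.20) = 6.310e-03 M. For HA ⇌ H⁺ + A⁻, Ka = [H⁺][A⁻]/[HA] = [H⁺]² / ([HA]₀ − [H⁺]) = (6.310e-03)² / (0.273 − 6.310e-03) = 1.49e-04.

K_a = 1.49e-04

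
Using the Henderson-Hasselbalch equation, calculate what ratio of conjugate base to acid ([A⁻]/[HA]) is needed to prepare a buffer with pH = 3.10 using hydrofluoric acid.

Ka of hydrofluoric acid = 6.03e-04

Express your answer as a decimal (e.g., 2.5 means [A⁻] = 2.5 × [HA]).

pKa = -log(6.03e-04) = 3.2197. pH = pKa + log([A⁻]/[HA]), so log([A⁻]/[HA]) = pH − pKa = 3.10 − 3.2197 = -0.1197. [A⁻]/[HA] = 10^(-0.1197) = 0.759

[A⁻]/[HA] = 0.759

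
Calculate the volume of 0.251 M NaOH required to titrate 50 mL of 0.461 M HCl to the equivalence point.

At equivalence: moles acid = moles base. moles HCl = 0.461 × 50/1000 = 0.02305 mol. V_base = moles / 0.251 × 1000 = 91.8 mL.

V_{base} = 91.8 mL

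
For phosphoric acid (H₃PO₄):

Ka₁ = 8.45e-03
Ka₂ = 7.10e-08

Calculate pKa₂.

pKa₂ = -log(Ka₂) = -log(7.10e-08) = 7.15.

pK_{a2} = 7.15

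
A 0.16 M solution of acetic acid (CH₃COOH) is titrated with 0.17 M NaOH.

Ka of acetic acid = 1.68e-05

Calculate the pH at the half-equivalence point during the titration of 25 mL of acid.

At half-equivalence [HA] = [A⁻], so Henderson-Hasselbalch gives pH = pKa = -log(1.68e-05) = 4.77.

pH = pKa = 4.77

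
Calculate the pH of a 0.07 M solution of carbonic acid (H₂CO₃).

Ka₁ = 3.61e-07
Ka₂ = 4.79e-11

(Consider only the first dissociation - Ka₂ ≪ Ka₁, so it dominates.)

First dissociation dominates. From Ka₁ = [H⁺][HA⁻]/[H₂A], x² + Ka₁·x − Ka₁·C = 0 with C = 0.07 M and Ka₁ = 3.61e-07. Solving: [H⁺] = (−Ka₁ + √(Ka₁² + 4·Ka₁·C)) / 2 = 1.5879e-04 M. pH = -log(1.5879e-04) = 3.80.

pH = 3.80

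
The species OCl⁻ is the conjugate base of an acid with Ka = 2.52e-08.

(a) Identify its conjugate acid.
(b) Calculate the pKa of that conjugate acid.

(a) The conjugate acid is formed by adding one H⁺ to OCl⁻, giving HOCl. (b) pKa = -log(Ka) = -log(2.52e-08) = 7.60.

Conjugate acid: HOCl; pK_a = 7.60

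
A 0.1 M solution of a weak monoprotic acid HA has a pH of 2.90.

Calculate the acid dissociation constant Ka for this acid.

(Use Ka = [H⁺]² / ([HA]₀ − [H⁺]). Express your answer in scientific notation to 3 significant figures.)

[H⁺] = 10^(−pH) = 10^(−2.90) = 1.259e-03 M. For HA ⇌ H⁺ + A⁻, Ka = [H⁺][A⁻]/[HA] = [H⁺]² / ([HA]₀ − [H⁺]) = (1.259e-03)² / (0.1 − 1.259e-03) = 1.61e-05.

K_a = 1.61e-05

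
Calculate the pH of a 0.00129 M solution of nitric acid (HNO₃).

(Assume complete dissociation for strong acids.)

[H⁺] = 0.00129 M for strong acid. pH = -log[H⁺] = -log(0.00129)

pH = 2.89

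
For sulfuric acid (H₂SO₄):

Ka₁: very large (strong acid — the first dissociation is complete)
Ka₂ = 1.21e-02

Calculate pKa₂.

pKa₂ = -log(Ka₂) = -log(1.21e-02) = 1.92.

pK_{a2} = 1.92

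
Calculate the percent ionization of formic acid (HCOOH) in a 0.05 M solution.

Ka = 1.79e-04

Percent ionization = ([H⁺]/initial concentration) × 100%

Using Ka equilibrium: x² + Ka×x - Ka×C = 0. Solving: [H⁺] = 2.9035e-03. Percent = (2.9035e-03/0.05) × 100

Percent ionization = 5.81%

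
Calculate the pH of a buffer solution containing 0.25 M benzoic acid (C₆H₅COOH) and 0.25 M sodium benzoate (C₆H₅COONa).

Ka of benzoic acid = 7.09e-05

pKa = -log(7.09e-05) = 4.15. pH = pKa + log([A⁻]/[HA]) = 4.15 + log(0.25/0.25)

pH = 4.15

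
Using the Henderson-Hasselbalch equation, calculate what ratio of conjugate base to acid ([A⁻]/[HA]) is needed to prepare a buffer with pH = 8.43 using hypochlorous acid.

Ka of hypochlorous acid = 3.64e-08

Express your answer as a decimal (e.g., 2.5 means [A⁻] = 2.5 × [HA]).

pKa = -log(3.64e-08) = 7.4389. pH = pKa + log([A⁻]/[HA]), so log([A⁻]/[HA]) = pH − pKa = 8.43 − 7.4389 = 0.9911. [A⁻]/[HA] = 10^(0.9911) = 9.80

[A⁻]/[HA] = 9.80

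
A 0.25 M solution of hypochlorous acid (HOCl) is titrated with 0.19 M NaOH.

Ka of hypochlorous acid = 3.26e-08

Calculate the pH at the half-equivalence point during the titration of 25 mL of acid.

At half-equivalence [HA] = [A⁻], so Henderson-Hasselbalch gives pH = pKa = -log(3.26e-08) = 7.49.

pH = pKa = 7.49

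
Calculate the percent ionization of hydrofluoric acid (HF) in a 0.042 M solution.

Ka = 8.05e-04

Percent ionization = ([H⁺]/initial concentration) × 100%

Using Ka equilibrium: x² + Ka×x - Ka×C = 0. Solving: [H⁺] = 5.4261e-03. Percent = (5.4261e-03/0.042) × 100

Percent ionization = 12.9%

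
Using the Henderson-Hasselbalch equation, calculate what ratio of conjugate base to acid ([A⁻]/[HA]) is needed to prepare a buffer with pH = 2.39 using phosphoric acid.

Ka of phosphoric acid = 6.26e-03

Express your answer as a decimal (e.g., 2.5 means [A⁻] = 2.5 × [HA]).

pKa = -log(6.26e-03) = 2.2034. pH = pKa + log([A⁻]/[HA]), so log([A⁻]/[HA]) = pH − pKa = 2.39 − 2.2034 = 0.1866. [A⁻]/[HA] = 10^(0.1866) = 1.54

[A⁻]/[HA] = 1.54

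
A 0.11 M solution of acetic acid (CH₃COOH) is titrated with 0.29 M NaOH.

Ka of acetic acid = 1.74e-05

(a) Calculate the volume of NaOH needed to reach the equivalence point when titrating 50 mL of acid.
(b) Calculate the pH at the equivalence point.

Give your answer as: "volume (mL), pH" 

moles acid = 0.11 × 50/1000 = 0.0055 mol; V_base = moles/0.29 × 1000 = 19.0 mL. At equivalence only the conjugate base is present: [A⁻] = 0.0055/0.069 = 7.9750e-02 M. Kb = Kw/Ka = 5.75e-10; [OH⁻] = √(Kb × [A⁻]) = 6.7700e-06; pOH = 5.17; pH = 14 - pOH = 8.83.

V = 19.0 mL, pH = 8.83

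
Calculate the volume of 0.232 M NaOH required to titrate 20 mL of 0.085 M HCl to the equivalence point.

At equivalence: moles acid = moles base. moles HCl = 0.085 × 20/1000 = 0.0017 mol. V_base = moles / 0.232 × 1000 = 7.3 mL.

V_{base} = 7.3 mL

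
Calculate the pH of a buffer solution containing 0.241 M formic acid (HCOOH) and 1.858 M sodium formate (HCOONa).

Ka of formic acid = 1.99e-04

pKa = -log(1.99e-04) = 3.70. pH = pKa + log([A⁻]/[HA]) = 3.70 + log(1.858/0.241)

pH = 4.59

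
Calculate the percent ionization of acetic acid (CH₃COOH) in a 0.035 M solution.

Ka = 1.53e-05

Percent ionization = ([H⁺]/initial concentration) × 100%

Using Ka equilibrium: x² + Ka×x - Ka×C = 0. Solving: [H⁺] = 7.2417e-04. Percent = (7.2417e-04/0.035) × 100

Percent ionization = 2.07%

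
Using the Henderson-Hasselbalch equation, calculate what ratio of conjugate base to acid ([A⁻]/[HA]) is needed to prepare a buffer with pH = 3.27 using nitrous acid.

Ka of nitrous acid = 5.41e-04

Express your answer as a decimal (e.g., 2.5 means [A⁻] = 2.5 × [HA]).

pKa = -log(5.41e-04) = 3.2668. pH = pKa + log([A⁻]/[HA]), so log([A⁻]/[HA]) = pH − pKa = 3.27 − 3.2668 = 0.0032. [A⁻]/[HA] = 10^(0.0032) = 1.01

[A⁻]/[HA] = 1.01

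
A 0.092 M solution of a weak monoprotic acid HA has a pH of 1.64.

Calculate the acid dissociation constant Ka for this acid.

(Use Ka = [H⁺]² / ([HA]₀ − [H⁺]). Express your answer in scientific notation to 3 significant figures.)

[H⁺] = 10^(−pH) = 10^(−1.64) = 2.291e-02 M. For HA ⇌ H⁺ + A⁻, Ka = [H⁺][A⁻]/[HA] = [H⁺]² / ([HA]₀ − [H⁺]) = (2.291e-02)² / (0.092 − 2.291e-02) = 7.60e-03.

K_a = 7.60e-03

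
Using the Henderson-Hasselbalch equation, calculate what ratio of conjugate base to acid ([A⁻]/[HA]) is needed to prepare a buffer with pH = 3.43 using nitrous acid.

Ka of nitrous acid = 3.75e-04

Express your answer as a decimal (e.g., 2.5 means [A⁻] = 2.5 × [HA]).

pKa = -log(3.75e-04) = 3.4260. pH = pKa + log([A⁻]/[HA]), so log([A⁻]/[HA]) = pH − pKa = 3.43 − 3.4260 = 0.0040. [A⁻]/[HA] = 10^(0.0040) = 1.01

[A⁻]/[HA] = 1.01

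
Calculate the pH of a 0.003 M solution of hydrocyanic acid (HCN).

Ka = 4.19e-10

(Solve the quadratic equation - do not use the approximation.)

x² + Ka×x - Ka×C = 0. Using quadratic formula: [H⁺] = 1.1210e-06

pH = 5.95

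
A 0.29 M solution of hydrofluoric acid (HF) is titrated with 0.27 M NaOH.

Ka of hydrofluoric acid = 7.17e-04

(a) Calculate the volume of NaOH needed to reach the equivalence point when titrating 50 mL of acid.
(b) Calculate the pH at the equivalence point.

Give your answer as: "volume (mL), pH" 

moles acid = 0.29 × 50/1000 = 0.0145 mol; V_base = moles/0.27 × 1000 = 53.7 mL. At equivalence only the conjugate base is present: [A⁻] = 0.0145/0.104 = 1.3982e-01 M. Kb = Kw/Ka = 1.39e-11; [OH⁻] = √(Kb × [A⁻]) = 1.3965e-06; pOH = 5.85; pH = 14 - pOH = 8.15.

V = 53.7 mL, pH = 8.15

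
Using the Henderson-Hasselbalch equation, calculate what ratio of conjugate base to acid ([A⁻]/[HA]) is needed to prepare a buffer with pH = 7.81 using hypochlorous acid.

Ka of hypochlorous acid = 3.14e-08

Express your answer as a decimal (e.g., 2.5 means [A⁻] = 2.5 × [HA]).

pKa = -log(3.14e-08) = 7.5031. pH = pKa + log([A⁻]/[HA]), so log([A⁻]/[HA]) = pH − pKa = 7.81 − 7.5031 = 0.3069. [A⁻]/[HA] = 10^(0.3069) = 2.03

[A⁻]/[HA] = 2.03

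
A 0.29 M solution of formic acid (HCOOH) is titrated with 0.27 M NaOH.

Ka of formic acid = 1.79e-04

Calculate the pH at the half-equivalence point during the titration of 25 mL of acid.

At half-equivalence [HA] = [A⁻], so Henderson-Hasselbalch gives pH = pKa = -log(1.79e-04) = 3.75.

pH = pKa = 3.75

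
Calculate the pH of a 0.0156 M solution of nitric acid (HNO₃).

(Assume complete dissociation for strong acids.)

[H⁺] = 0.0156 M for strong acid. pH = -log[H⁺] = -log(0.0156)

pH = 1.81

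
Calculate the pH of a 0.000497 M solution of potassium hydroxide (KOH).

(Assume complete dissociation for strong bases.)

[OH⁻] = 0.000497 M for strong base. pOH = -log[OH⁻] = 3.30, pH = 14 - pOH

pH = 10.70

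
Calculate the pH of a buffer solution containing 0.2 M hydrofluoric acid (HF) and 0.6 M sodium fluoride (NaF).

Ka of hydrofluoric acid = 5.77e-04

pKa = -log(5.77e-04) = 3.24. pH = pKa + log([A⁻]/[HA]) = 3.24 + log(0.6/0.2)

pH = 3.72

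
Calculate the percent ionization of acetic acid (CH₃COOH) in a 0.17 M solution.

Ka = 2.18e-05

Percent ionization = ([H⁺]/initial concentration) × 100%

Using Ka equilibrium: x² + Ka×x - Ka×C = 0. Solving: [H⁺] = 1.9142e-03. Percent = (1.9142e-03/0.17) × 100

Percent ionization = 1.13%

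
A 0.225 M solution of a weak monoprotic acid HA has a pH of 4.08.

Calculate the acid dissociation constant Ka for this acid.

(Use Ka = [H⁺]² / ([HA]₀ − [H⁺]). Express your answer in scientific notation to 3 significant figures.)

[H⁺] = 10^(−pH) = 10^(−4.08) = 8.318e-05 M. For HA ⇌ H⁺ + A⁻, Ka = [H⁺][A⁻]/[HA] = [H⁺]² / ([HA]₀ − [H⁺]) = (8.318e-05)² / (0.225 − 8.318e-05) = 3.08e-08.

K_a = 3.08e-08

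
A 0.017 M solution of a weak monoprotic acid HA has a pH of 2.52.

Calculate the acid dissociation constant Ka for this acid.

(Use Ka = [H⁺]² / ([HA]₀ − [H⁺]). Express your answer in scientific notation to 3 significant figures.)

[H⁺] = 10^(−pH) = 10^(−2.52) = 3.020e-03 M. For HA ⇌ H⁺ + A⁻, Ka = [H⁺][A⁻]/[HA] = [H⁺]² / ([HA]₀ − [H⁺]) = (3.020e-03)² / (0.017 − 3.020e-03) = 6.52e-04.

K_a = 6.52e-04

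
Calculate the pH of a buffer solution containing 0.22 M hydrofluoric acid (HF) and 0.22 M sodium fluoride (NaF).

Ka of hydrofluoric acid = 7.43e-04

pKa = -log(7.43e-04) = 3.13. pH = pKa + log([A⁻]/[HA]) = 3.13 + log(0.22/0.22)

pH = 3.13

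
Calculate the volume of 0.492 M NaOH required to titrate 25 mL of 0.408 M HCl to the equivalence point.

At equivalence: moles acid = moles base. moles HCl = 0.408 × 25/1000 = 0.0102 mol. V_base = moles / 0.492 × 1000 = 20.7 mL.

V_{base} = 20.7 mL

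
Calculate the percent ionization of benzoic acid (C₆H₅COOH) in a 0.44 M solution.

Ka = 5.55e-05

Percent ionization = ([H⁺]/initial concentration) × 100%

Using Ka equilibrium: x² + Ka×x - Ka×C = 0. Solving: [H⁺] = 4.9140e-03. Percent = (4.9140e-03/0.44) × 100

Percent ionization = 1.12%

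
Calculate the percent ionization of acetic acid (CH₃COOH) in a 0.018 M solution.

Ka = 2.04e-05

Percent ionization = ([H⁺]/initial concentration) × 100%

Using Ka equilibrium: x² + Ka×x - Ka×C = 0. Solving: [H⁺] = 5.9586e-04. Percent = (5.9586e-04/0.018) × 100

Percent ionization = 3.31%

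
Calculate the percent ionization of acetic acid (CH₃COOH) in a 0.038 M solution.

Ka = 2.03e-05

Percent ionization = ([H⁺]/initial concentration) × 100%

Using Ka equilibrium: x² + Ka×x - Ka×C = 0. Solving: [H⁺] = 8.6820e-04. Percent = (8.6820e-04/0.038) × 100

Percent ionization = 2.28%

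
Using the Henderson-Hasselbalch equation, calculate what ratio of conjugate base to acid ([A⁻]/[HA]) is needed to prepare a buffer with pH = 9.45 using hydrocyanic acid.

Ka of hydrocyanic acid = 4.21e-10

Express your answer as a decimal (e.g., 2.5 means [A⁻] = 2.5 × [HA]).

pKa = -log(4.21e-10) = 9.3757. pH = pKa + log([A⁻]/[HA]), so log([A⁻]/[HA]) = pH − pKa = 9.45 − 9.3757 = 0.0743. [A⁻]/[HA] = 10^(0.0743) = 1.19

[A⁻]/[HA] = 1.19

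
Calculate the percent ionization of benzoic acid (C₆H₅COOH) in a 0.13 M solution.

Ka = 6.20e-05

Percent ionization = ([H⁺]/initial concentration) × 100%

Using Ka equilibrium: x² + Ka×x - Ka×C = 0. Solving: [H⁺] = 2.8082e-03. Percent = (2.8082e-03/0.13) × 100

Percent ionization = 2.16%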